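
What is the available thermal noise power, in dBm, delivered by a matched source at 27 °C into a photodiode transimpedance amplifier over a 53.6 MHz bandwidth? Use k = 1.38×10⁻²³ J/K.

T = 27 °C + 273.15 = 300.15 K
P_n = kTB = 1.38×10⁻²³ × 300.15 × 5.36×10⁷ = 2.22×10⁻¹³ W
In dBm: 10 log₁₀(2.22×10⁻¹³ / 10⁻³) = −96.5 dBm

−96.5 dBm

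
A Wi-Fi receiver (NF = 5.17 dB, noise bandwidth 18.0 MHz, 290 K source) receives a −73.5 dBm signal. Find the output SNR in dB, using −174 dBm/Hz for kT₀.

Noise floor: N = −174 + 10 log₁₀(B) + NF
10 log₁₀(1.80×10⁷) = 72.55 dB
N = −174 + 72.55 + 5.17 = −96.28 dBm
SNR = P_sig − N = −73.5 − (−96.28) = 22.78 dB → 22.8 dB

22.8 dB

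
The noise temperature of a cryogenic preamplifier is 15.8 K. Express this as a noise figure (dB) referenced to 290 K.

F = 1 + T_e/T₀ = 1 + 15.8/290 = 1.05448
NF = 10 log₁₀(1.05448) = 0.230 dB

0.230 dB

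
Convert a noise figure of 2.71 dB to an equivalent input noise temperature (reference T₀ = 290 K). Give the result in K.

251 K

F = 10^(2.71/10) = 1.86638
T_e = (F − 1)·T₀ = (1.86638 − 1) × 290 = 251 K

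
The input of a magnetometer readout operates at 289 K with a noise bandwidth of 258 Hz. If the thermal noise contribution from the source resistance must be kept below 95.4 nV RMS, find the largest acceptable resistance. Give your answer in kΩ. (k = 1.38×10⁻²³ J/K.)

2.21 kΩ

Johnson–Nyquist: V_n = √(4kTRB) ⇒ R = V_n² / (4kTB)
4kTB = 4 × 1.38×10⁻²³ × 289 × 2.58×10² = 4.12×10⁻¹⁸
R = (9.54×10⁻⁸)² / 4.12×10⁻¹⁸ = 2.21×10³ Ω = 2.21 kΩ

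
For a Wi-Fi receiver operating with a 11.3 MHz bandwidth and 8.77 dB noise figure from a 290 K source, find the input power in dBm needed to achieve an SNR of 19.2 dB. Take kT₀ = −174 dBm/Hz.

Sensitivity = −174 + 10 log₁₀(B) + NF + SNR_min
= −174 + 70.53 + 8.77 + 19.2
= −75.50 dBm → −75.5 dBm

−75.5 dBm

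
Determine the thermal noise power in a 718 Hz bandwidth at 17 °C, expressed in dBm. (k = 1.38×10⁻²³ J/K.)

−145.4 dBm

T = 17 °C + 273.15 = 290.15 K
P_n = kTB = 1.38×10⁻²³ × 290.15 × 7.18×10² = 2.87×10⁻¹⁸ W
In dBm: 10 log₁₀(2.87×10⁻¹⁸ / 10⁻³) = −145.4 dBm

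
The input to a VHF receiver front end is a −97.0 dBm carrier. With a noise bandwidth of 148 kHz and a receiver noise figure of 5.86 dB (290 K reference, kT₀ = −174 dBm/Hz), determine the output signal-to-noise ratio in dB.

19.4 dB

Noise floor: N = −174 + 10 log₁₀(B) + NF
10 log₁₀(1.48×10⁵) = 51.7 dB
N = −174 + 51.7 + 5.86 = −116.44 dBm
SNR = P_sig − N = −97.0 − (−116.44) = 19.44 dB → 19.4 dB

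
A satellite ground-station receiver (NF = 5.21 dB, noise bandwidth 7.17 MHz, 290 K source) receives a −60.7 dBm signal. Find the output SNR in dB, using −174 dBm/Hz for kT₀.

Noise floor: N = −174 + 10 log₁₀(B) + NF
10 log₁₀(7.17×10⁶) = 68.56 dB
N = −174 + 68.56 + 5.21 = −100.23 dBm
SNR = P_sig − N = −60.7 − (−100.23) = 39.53 dB → 39.5 dB

39.5 dB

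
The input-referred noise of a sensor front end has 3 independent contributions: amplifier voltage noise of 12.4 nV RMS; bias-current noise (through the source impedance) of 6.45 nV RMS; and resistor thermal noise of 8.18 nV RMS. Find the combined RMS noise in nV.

16.2 nV

Uncorrelated sources add in power (mean-square): V_tot = √(ΣV_i²)
V_tot = √[(1.24×10⁻⁸)² + (6.45×10⁻⁹)² + (8.18×10⁻⁹)²] = 1.62×10⁻⁸ V = 16.2 nV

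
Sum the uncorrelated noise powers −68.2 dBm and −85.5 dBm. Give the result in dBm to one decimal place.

−68.1 dBm

Convert to linear, add, convert back:
P₁ = 1.51×10⁻¹⁰ W, P₂ = 2.82×10⁻¹² W
P_tot = 1.54×10⁻¹⁰ W → 10 log₁₀(P_tot / 10⁻³) = −68.1 dBm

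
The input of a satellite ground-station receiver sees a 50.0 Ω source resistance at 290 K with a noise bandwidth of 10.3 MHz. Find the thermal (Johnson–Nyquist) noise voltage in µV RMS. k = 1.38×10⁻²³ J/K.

V_n = √(4kTRB)
4kTRB = 4 × 1.38×10⁻²³ × 290 × 5.00×10¹ × 1.03×10⁷ = 8.24×10⁻¹² V²
V_n = √(8.24×10⁻¹²) = 2.87×10⁻⁶ V = 2.87 µV

2.87 µV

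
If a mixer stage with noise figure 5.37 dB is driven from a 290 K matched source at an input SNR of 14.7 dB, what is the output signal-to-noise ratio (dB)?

By definition F = SNR_in/SNR_out, so in dB: SNR_out = SNR_in − NF
SNR_out = 14.7 − 5.37 = 9.33 dB

9.33 dB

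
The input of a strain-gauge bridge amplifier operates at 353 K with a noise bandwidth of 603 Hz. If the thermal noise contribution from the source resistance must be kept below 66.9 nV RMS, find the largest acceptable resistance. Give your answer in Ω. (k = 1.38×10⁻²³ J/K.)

381 Ω

Johnson–Nyquist: V_n = √(4kTRB) ⇒ R = V_n² / (4kTB)
4kTB = 4 × 1.38×10⁻²³ × 353 × 6.03×10² = 1.17×10⁻¹⁷
R = (6.69×10⁻⁸)² / 1.17×10⁻¹⁷ = 3.81×10² Ω = 381 Ω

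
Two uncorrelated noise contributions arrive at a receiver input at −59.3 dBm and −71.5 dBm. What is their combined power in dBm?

−59.0 dBm

Convert to linear, add, convert back:
P₁ = 1.17×10⁻⁹ W, P₂ = 7.08×10⁻¹¹ W
P_tot = 1.25×10⁻⁹ W → 10 log₁₀(P_tot / 10⁻³) = −59.0 dBm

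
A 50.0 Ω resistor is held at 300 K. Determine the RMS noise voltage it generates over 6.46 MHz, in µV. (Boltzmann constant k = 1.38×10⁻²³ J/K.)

2.31 µV

V_n = √(4kTRB)
4kTRB = 4 × 1.38×10⁻²³ × 300 × 5.00×10¹ × 6.46×10⁶ = 5.35×10⁻¹² V²
V_n = √(5.35×10⁻¹²) = 2.31×10⁻⁶ V = 2.31 µV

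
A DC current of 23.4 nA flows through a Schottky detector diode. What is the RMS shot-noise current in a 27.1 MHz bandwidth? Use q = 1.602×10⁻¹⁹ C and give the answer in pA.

I_n = √(2qI·B)
2qI·B = 2 × 1.602×10⁻¹⁹ × 2.34×10⁻⁸ × 2.71×10⁷ = 2.03×10⁻¹⁹ A²
I_n = √(2.03×10⁻¹⁹) = 4.51×10⁻¹⁰ A = 451 pA

451 pA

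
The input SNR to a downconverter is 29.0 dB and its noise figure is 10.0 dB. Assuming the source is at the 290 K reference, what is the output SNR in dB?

19.0 dB

By definition F = SNR_in/SNR_out, so in dB: SNR_out = SNR_in − NF
SNR_out = 29.0 − 10.0 = 19.0 dB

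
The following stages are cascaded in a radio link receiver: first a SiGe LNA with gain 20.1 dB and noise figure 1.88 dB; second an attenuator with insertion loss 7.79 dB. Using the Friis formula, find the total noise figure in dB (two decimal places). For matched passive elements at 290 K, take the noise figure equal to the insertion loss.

2.02 dB

Convert to linear (a loss of L dB is a gain of −L dB): F_i = 10^(NF_i/10), G_i = 10^(G_i,dB/10)
  Stage 1: F_1 = 10^(1.88/10) = 1.542, G_1 = 10^(20.1/10) = 102.3
  Stage 2: F_2 = 10^(7.79/10) = 6.012, G_2 = 10^(−7.79/10) = 0.1663
Friis cascade:
  F = 1.542 + (6.012 − 1)/102.3 = 1.591
NF = 10 log₁₀(1.591) = 2.02 dB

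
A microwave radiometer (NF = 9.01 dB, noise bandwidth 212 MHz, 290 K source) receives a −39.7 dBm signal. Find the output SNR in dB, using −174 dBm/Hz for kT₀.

Noise floor: N = −174 + 10 log₁₀(B) + NF
10 log₁₀(2.12×10⁸) = 83.26 dB
N = −174 + 83.26 + 9.01 = −81.73 dBm
SNR = P_sig − N = −39.7 − (−81.73) = 42.03 dB → 42.0 dB

42.0 dB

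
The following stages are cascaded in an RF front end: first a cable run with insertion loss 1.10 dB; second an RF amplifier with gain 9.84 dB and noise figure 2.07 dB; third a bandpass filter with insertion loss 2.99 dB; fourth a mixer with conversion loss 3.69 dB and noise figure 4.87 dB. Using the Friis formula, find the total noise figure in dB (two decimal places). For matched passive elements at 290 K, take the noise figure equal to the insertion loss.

Convert to linear (a loss of L dB is a gain of −L dB): F_i = 10^(NF_i/10), G_i = 10^(G_i,dB/10)
  Stage 1: F_1 = 10^(1.10/10) = 1.288, G_1 = 10^(−1.10/10) = 0.7762
  Stage 2: F_2 = 10^(2.07/10) = 1.611, G_2 = 10^(9.84/10) = 9.638
  Stage 3: F_3 = 10^(2.99/10) = 1.991, G_3 = 10^(−2.99/10) = 0.5023
  Stage 4: F_4 = 10^(4.87/10) = 3.069, G_4 = 10^(−3.69/10) = 0.4276
Friis cascade:
  F = 1.288 + (1.611 − 1)/0.7762 + (1.991 − 1)/7.482 + (3.069 − 1)/3.758 = 2.758
NF = 10 log₁₀(2.758) = 4.41 dB

4.41 dB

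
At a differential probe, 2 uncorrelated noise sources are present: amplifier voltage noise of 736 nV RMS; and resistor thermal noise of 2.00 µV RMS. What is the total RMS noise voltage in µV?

2.13 µV

Uncorrelated sources add in power (mean-square): V_tot = √(ΣV_i²)
V_tot = √[(7.36×10⁻⁷)² + (2.00×10⁻⁶)²] = 2.13×10⁻⁶ V = 2.13 µV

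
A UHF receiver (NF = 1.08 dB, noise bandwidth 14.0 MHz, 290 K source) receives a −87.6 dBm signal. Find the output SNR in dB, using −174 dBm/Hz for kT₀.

Noise floor: N = −174 + 10 log₁₀(B) + NF
10 log₁₀(1.40×10⁷) = 71.46 dB
N = −174 + 71.46 + 1.08 = −101.46 dBm
SNR = P_sig − N = −87.6 − (−101.46) = 13.86 dB → 13.9 dB

13.9 dB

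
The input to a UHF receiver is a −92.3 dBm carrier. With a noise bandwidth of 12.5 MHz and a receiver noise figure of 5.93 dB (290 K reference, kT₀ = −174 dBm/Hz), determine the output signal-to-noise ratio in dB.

Noise floor: N = −174 + 10 log₁₀(B) + NF
10 log₁₀(1.25×10⁷) = 70.97 dB
N = −174 + 70.97 + 5.93 = −97.10 dBm
SNR = P_sig − N = −92.3 − (−97.10) = 4.80 dB → 4.8 dB

4.8 dB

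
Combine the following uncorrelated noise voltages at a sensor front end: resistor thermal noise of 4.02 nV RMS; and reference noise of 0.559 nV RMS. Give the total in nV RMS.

Uncorrelated sources add in power (mean-square): V_tot = √(ΣV_i²)
V_tot = √[(4.02×10⁻⁹)² + (5.59×10⁻¹⁰)²] = 4.06×10⁻⁹ V = 4.06 nV

4.06 nV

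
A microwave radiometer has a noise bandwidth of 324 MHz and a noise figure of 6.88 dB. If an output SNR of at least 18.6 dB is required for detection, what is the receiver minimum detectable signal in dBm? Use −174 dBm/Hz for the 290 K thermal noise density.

Sensitivity = −174 + 10 log₁₀(B) + NF + SNR_min
= −174 + 85.11 + 6.88 + 18.6
= −63.41 dBm → −63.4 dBm

−63.4 dBm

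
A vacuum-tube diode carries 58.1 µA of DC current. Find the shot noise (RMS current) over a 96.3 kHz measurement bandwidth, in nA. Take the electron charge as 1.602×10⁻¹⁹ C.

1.34 nA

I_n = √(2qI·B)
2qI·B = 2 × 1.602×10⁻¹⁹ × 5.81×10⁻⁵ × 9.63×10⁴ = 1.79×10⁻¹⁸ A²
I_n = √(1.79×10⁻¹⁸) = 1.34×10⁻⁹ A = 1.34 nA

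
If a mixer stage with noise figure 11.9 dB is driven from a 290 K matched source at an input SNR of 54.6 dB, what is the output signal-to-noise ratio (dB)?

42.7 dB

By definition F = SNR_in/SNR_out, so in dB: SNR_out = SNR_in − NF
SNR_out = 54.6 − 11.9 = 42.7 dB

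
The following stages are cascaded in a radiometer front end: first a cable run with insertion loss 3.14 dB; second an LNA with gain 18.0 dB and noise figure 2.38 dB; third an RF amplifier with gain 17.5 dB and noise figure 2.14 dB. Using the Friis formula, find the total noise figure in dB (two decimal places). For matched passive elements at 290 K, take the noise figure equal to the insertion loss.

Convert to linear (a loss of L dB is a gain of −L dB): F_i = 10^(NF_i/10), G_i = 10^(G_i,dB/10)
  Stage 1: F_1 = 10^(3.14/10) = 2.061, G_1 = 10^(−3.14/10) = 0.4853
  Stage 2: F_2 = 10^(2.38/10) = 1.730, G_2 = 10^(18.0/10) = 63.10
  Stage 3: F_3 = 10^(2.14/10) = 1.637, G_3 = 10^(17.5/10) = 56.23
Friis cascade:
  F = 2.061 + (1.730 − 1)/0.4853 + (1.637 − 1)/30.62 = 3.585
NF = 10 log₁₀(3.585) = 5.55 dB

5.55 dB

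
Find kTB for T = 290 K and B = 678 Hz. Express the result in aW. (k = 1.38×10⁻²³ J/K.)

2.71 aW

P_n = kTB = 1.38×10⁻²³ × 290 × 6.78×10² = 2.71×10⁻¹⁸ W = 2.71 aW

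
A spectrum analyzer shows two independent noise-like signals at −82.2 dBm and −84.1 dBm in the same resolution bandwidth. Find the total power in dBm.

Convert to linear, add, convert back:
P₁ = 6.03×10⁻¹² W, P₂ = 3.89×10⁻¹² W
P_tot = 9.92×10⁻¹² W → 10 log₁₀(P_tot / 10⁻³) = −80.0 dBm

−80.0 dBm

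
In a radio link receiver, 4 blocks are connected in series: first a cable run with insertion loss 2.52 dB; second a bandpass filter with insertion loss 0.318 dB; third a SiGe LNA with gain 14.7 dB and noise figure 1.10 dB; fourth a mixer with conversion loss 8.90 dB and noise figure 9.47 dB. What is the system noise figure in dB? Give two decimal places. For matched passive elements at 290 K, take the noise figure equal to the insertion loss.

Convert to linear (a loss of L dB is a gain of −L dB): F_i = 10^(NF_i/10), G_i = 10^(G_i,dB/10)
  Stage 1: F_1 = 10^(2.52/10) = 1.786, G_1 = 10^(−2.52/10) = 0.5598
  Stage 2: F_2 = 10^(0.318/10) = 1.076, G_2 = 10^(−0.318/10) = 0.9294
  Stage 3: F_3 = 10^(1.10/10) = 1.288, G_3 = 10^(14.7/10) = 29.51
  Stage 4: F_4 = 10^(9.47/10) = 8.851, G_4 = 10^(−8.90/10) = 0.1288
Friis cascade:
  F = 1.786 + (1.076 − 1)/0.5598 + (1.288 − 1)/0.5202 + (8.851 − 1)/15.35 = 2.988
NF = 10 log₁₀(2.988) = 4.75 dB

4.75 dB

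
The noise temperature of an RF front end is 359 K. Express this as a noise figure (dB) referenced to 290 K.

3.50 dB

F = 1 + T_e/T₀ = 1 + 359/290 = 2.23793
NF = 10 log₁₀(2.23793) = 3.50 dB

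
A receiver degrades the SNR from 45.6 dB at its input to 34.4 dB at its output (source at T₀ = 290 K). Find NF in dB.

11.2 dB

NF (dB) = SNR_in(dB) − SNR_out(dB) when the source is at T₀
NF = 45.6 − 34.4 = 11.2 dB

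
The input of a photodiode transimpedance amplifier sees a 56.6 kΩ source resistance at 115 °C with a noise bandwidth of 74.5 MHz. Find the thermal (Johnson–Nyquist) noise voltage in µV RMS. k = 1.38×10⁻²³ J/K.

301 µV

T = 115 °C + 273.15 = 388.15 K
V_n = √(4kTRB)
4kTRB = 4 × 1.38×10⁻²³ × 388.15 × 5.66×10⁴ × 7.45×10⁷ = 9.03×10⁻⁸ V²
V_n = √(9.03×10⁻⁸) = 3.01×10⁻⁴ V = 301 µV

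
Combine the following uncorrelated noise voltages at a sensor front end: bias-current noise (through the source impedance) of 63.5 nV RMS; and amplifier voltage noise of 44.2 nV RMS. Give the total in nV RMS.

77.4 nV

Uncorrelated sources add in power (mean-square): V_tot = √(ΣV_i²)
V_tot = √[(6.35×10⁻⁸)² + (4.42×10⁻⁸)²] = 7.74×10⁻⁸ V = 77.4 nV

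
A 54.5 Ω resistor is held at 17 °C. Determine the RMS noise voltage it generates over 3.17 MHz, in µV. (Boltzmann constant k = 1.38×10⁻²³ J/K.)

1.66 µV

T = 17 °C + 273.15 = 290.15 K
V_n = √(4kTRB)
4kTRB = 4 × 1.38×10⁻²³ × 290.15 × 5.45×10¹ × 3.17×10⁶ = 2.77×10⁻¹² V²
V_n = √(2.77×10⁻¹²) = 1.66×10⁻⁶ V = 1.66 µV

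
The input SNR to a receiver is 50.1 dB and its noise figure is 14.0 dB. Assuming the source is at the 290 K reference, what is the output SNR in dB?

36.1 dB

By definition F = SNR_in/SNR_out, so in dB: SNR_out = SNR_in − NF
SNR_out = 50.1 − 14.0 = 36.1 dB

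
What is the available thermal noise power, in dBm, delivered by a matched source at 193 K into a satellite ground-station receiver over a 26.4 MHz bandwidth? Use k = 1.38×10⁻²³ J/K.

P_n = kTB = 1.38×10⁻²³ × 193 × 2.64×10⁷ = 7.03×10⁻¹⁴ W
In dBm: 10 log₁₀(7.03×10⁻¹⁴ / 10⁻³) = −101.5 dBm

−101.5 dBm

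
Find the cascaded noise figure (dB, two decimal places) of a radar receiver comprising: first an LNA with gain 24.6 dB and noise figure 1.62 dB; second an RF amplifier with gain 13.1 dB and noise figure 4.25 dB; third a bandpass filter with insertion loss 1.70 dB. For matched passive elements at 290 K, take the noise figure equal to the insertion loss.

1.64 dB

Convert to linear (a loss of L dB is a gain of −L dB): F_i = 10^(NF_i/10), G_i = 10^(G_i,dB/10)
  Stage 1: F_1 = 10^(1.62/10) = 1.452, G_1 = 10^(24.6/10) = 288.4
  Stage 2: F_2 = 10^(4.25/10) = 2.661, G_2 = 10^(13.1/10) = 20.42
  Stage 3: F_3 = 10^(1.70/10) = 1.479, G_3 = 10^(−1.70/10) = 0.6761
Friis cascade:
  F = 1.452 + (2.661 − 1)/288.4 + (1.479 − 1)/5888 = 1.458
NF = 10 log₁₀(1.458) = 1.64 dB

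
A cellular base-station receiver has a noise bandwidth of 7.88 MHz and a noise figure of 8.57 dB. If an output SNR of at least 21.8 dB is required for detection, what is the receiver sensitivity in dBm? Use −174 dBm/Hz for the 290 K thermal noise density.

Sensitivity = −174 + 10 log₁₀(B) + NF + SNR_min
= −174 + 68.97 + 8.57 + 21.8
= −74.66 dBm → −74.7 dBm

−74.7 dBm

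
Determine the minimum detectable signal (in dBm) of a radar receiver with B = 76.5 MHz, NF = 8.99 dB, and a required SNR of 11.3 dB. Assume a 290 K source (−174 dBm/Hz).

−74.9 dBm

Sensitivity = −174 + 10 log₁₀(B) + NF + SNR_min
= −174 + 78.84 + 8.99 + 11.3
= −74.87 dBm → −74.9 dBm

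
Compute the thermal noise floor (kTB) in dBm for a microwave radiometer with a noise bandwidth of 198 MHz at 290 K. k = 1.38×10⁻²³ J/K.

−91.0 dBm

P_n = kTB = 1.38×10⁻²³ × 290 × 1.98×10⁸ = 7.92×10⁻¹³ W
In dBm: 10 log₁₀(7.92×10⁻¹³ / 10⁻³) = −91.0 dBm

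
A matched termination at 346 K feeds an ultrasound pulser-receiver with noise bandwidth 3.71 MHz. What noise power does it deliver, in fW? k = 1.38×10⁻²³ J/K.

17.7 fW

P_n = kTB = 1.38×10⁻²³ × 346 × 3.71×10⁶ = 1.77×10⁻¹⁴ W = 17.7 fW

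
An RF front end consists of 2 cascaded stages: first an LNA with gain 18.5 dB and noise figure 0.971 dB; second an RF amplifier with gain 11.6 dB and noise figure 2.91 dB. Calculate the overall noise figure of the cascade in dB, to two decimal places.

Convert to linear (a loss of L dB is a gain of −L dB): F_i = 10^(NF_i/10), G_i = 10^(G_i,dB/10)
  Stage 1: F_1 = 10^(0.971/10) = 1.251, G_1 = 10^(18.5/10) = 70.79
  Stage 2: F_2 = 10^(2.91/10) = 1.954, G_2 = 10^(11.6/10) = 14.45
Friis cascade:
  F = 1.251 + (1.954 − 1)/70.79 = 1.264
NF = 10 log₁₀(1.264) = 1.02 dB

1.02 dB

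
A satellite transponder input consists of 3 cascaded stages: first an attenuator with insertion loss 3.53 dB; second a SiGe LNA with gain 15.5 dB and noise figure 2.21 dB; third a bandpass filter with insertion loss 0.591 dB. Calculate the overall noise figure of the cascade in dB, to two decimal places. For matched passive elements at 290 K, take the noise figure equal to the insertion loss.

5.75 dB

Convert to linear (a loss of L dB is a gain of −L dB): F_i = 10^(NF_i/10), G_i = 10^(G_i,dB/10)
  Stage 1: F_1 = 10^(3.53/10) = 2.254, G_1 = 10^(−3.53/10) = 0.4436
  Stage 2: F_2 = 10^(2.21/10) = 1.663, G_2 = 10^(15.5/10) = 35.48
  Stage 3: F_3 = 10^(0.591/10) = 1.146, G_3 = 10^(−0.591/10) = 0.8728
Friis cascade:
  F = 2.254 + (1.663 − 1)/0.4436 + (1.146 − 1)/15.74 = 3.759
NF = 10 log₁₀(3.759) = 5.75 dB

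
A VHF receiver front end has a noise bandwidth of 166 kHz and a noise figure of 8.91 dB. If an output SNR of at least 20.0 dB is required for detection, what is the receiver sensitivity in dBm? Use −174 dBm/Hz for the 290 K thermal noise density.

Sensitivity = −174 + 10 log₁₀(B) + NF + SNR_min
= −174 + 52.2 + 8.91 + 20.0
= −92.89 dBm → −92.9 dBm

−92.9 dBm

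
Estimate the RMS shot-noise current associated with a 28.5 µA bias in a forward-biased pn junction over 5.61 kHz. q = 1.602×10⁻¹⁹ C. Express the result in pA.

I_n = √(2qI·B)
2qI·B = 2 × 1.602×10⁻¹⁹ × 2.85×10⁻⁵ × 5.61×10³ = 5.12×10⁻²⁰ A²
I_n = √(5.12×10⁻²⁰) = 2.26×10⁻¹⁰ A = 226 pA

226 pA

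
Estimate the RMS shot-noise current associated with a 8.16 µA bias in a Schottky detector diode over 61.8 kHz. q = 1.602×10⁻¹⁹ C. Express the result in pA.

I_n = √(2qI·B)
2qI·B = 2 × 1.602×10⁻¹⁹ × 8.16×10⁻⁶ × 6.18×10⁴ = 1.62×10⁻¹⁹ A²
I_n = √(1.62×10⁻¹⁹) = 4.02×10⁻¹⁰ A = 402 pA

402 pA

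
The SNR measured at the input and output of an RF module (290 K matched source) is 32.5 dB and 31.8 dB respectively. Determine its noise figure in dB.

0.7 dB

NF (dB) = SNR_in(dB) − SNR_out(dB) when the source is at T₀
NF = 32.5 − 31.8 = 0.7 dB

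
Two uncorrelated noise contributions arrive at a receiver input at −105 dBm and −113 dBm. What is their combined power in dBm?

Convert to linear, add, convert back:
P₁ = 3.16×10⁻¹⁴ W, P₂ = 5.01×10⁻¹⁵ W
P_tot = 3.66×10⁻¹⁴ W → 10 log₁₀(P_tot / 10⁻³) = −104.4 dBm

−104.4 dBm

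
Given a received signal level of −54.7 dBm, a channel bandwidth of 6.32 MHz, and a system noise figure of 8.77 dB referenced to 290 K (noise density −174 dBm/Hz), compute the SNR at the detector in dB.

42.5 dB

Noise floor: N = −174 + 10 log₁₀(B) + NF
10 log₁₀(6.32×10⁶) = 68.01 dB
N = −174 + 68.01 + 8.77 = −97.22 dBm
SNR = P_sig − N = −54.7 − (−97.22) = 42.52 dB → 42.5 dB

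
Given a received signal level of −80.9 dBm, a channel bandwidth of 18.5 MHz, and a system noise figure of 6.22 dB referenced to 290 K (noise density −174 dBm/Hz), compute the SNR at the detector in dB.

14.2 dB

Noise floor: N = −174 + 10 log₁₀(B) + NF
10 log₁₀(1.85×10⁷) = 72.67 dB
N = −174 + 72.67 + 6.22 = −95.11 dBm
SNR = P_sig − N = −80.9 − (−95.11) = 14.21 dB → 14.2 dB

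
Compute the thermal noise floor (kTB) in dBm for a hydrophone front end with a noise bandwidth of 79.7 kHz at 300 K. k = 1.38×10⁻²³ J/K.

−124.8 dBm

P_n = kTB = 1.38×10⁻²³ × 300 × 7.97×10⁴ = 3.30×10⁻¹⁶ W
In dBm: 10 log₁₀(3.30×10⁻¹⁶ / 10⁻³) = −124.8 dBm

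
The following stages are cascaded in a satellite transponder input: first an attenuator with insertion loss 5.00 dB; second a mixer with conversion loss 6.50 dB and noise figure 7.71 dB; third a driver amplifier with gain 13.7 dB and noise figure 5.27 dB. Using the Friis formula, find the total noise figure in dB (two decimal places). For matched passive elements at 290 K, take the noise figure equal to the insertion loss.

Convert to linear (a loss of L dB is a gain of −L dB): F_i = 10^(NF_i/10), G_i = 10^(G_i,dB/10)
  Stage 1: F_1 = 10^(5.00/10) = 3.162, G_1 = 10^(−5.00/10) = 0.3162
  Stage 2: F_2 = 10^(7.71/10) = 5.902, G_2 = 10^(−6.50/10) = 0.2239
  Stage 3: F_3 = 10^(5.27/10) = 3.365, G_3 = 10^(13.7/10) = 23.44
Friis cascade:
  F = 3.162 + (5.902 − 1)/0.3162 + (3.365 − 1)/0.07079 = 52.07
NF = 10 log₁₀(52.07) = 17.17 dB

17.17 dB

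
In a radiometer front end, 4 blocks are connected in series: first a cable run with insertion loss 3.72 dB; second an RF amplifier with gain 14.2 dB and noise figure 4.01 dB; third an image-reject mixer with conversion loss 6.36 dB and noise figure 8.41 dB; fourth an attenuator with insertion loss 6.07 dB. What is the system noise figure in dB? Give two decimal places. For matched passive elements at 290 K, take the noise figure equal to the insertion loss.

Convert to linear (a loss of L dB is a gain of −L dB): F_i = 10^(NF_i/10), G_i = 10^(G_i,dB/10)
  Stage 1: F_1 = 10^(3.72/10) = 2.355, G_1 = 10^(−3.72/10) = 0.4246
  Stage 2: F_2 = 10^(4.01/10) = 2.518, G_2 = 10^(14.2/10) = 26.30
  Stage 3: F_3 = 10^(8.41/10) = 6.934, G_3 = 10^(−6.36/10) = 0.2312
  Stage 4: F_4 = 10^(6.07/10) = 4.046, G_4 = 10^(−6.07/10) = 0.2472
Friis cascade:
  F = 2.355 + (2.518 − 1)/0.4246 + (6.934 − 1)/11.17 + (4.046 − 1)/2.582 = 7.640
NF = 10 log₁₀(7.640) = 8.83 dB

8.83 dB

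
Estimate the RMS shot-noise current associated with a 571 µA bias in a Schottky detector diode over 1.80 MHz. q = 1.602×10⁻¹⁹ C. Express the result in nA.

18.1 nA

I_n = √(2qI·B)
2qI·B = 2 × 1.602×10⁻¹⁹ × 5.71×10⁻⁴ × 1.80×10⁶ = 3.29×10⁻¹⁶ A²
I_n = √(3.29×10⁻¹⁶) = 1.81×10⁻⁸ A = 18.1 nA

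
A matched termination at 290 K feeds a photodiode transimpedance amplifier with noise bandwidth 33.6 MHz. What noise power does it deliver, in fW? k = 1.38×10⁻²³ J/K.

P_n = kTB = 1.38×10⁻²³ × 290 × 3.36×10⁷ = 1.34×10⁻¹³ W = 134 fW

134 fW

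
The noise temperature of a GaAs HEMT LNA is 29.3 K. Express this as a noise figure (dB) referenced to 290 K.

F = 1 + T_e/T₀ = 1 + 29.3/290 = 1.10103
NF = 10 log₁₀(1.10103) = 0.418 dB

0.418 dB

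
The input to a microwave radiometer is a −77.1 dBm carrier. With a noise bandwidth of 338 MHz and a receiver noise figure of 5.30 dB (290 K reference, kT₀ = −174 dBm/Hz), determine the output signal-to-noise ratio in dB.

6.3 dB

Noise floor: N = −174 + 10 log₁₀(B) + NF
10 log₁₀(3.38×10⁸) = 85.29 dB
N = −174 + 85.29 + 5.30 = −83.41 dBm
SNR = P_sig − N = −77.1 − (−83.41) = 6.31 dB → 6.3 dB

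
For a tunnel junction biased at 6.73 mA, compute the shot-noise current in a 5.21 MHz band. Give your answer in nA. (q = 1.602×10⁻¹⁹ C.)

106 nA

I_n = √(2qI·B)
2qI·B = 2 × 1.602×10⁻¹⁹ × 6.73×10⁻³ × 5.21×10⁶ = 1.12×10⁻¹⁴ A²
I_n = √(1.12×10⁻¹⁴) = 1.06×10⁻⁷ A = 106 nA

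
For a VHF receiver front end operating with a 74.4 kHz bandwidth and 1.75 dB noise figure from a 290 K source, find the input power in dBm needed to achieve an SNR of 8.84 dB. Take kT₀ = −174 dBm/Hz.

Sensitivity = −174 + 10 log₁₀(B) + NF + SNR_min
= −174 + 48.72 + 1.75 + 8.84
= −114.69 dBm → −114.7 dBm

−114.7 dBm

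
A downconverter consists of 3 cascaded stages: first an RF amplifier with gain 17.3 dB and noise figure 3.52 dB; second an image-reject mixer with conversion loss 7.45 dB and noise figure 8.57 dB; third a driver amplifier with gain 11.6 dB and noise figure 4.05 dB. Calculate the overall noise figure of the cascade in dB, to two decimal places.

4.02 dB

Convert to linear (a loss of L dB is a gain of −L dB): F_i = 10^(NF_i/10), G_i = 10^(G_i,dB/10)
  Stage 1: F_1 = 10^(3.52/10) = 2.249, G_1 = 10^(17.3/10) = 53.70
  Stage 2: F_2 = 10^(8.57/10) = 7.194, G_2 = 10^(−7.45/10) = 0.1799
  Stage 3: F_3 = 10^(4.05/10) = 2.541, G_3 = 10^(11.6/10) = 14.45
Friis cascade:
  F = 2.249 + (7.194 − 1)/53.70 + (2.541 − 1)/9.661 = 2.524
NF = 10 log₁₀(2.524) = 4.02 dB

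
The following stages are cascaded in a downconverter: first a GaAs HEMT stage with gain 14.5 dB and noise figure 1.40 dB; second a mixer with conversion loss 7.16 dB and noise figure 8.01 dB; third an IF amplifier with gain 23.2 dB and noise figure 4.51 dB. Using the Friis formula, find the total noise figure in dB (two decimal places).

2.80 dB

Convert to linear (a loss of L dB is a gain of −L dB): F_i = 10^(NF_i/10), G_i = 10^(G_i,dB/10)
  Stage 1: F_1 = 10^(1.40/10) = 1.380, G_1 = 10^(14.5/10) = 28.18
  Stage 2: F_2 = 10^(8.01/10) = 6.324, G_2 = 10^(−7.16/10) = 0.1923
  Stage 3: F_3 = 10^(4.51/10) = 2.825, G_3 = 10^(23.2/10) = 208.9
Friis cascade:
  F = 1.380 + (6.324 − 1)/28.18 + (2.825 − 1)/5.420 = 1.906
NF = 10 log₁₀(1.906) = 2.80 dB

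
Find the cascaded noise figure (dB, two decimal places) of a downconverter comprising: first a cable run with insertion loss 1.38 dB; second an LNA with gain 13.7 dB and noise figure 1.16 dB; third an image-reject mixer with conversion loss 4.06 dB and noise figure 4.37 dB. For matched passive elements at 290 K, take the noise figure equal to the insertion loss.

Convert to linear (a loss of L dB is a gain of −L dB): F_i = 10^(NF_i/10), G_i = 10^(G_i,dB/10)
  Stage 1: F_1 = 10^(1.38/10) = 1.374, G_1 = 10^(−1.38/10) = 0.7278
  Stage 2: F_2 = 10^(1.16/10) = 1.306, G_2 = 10^(13.7/10) = 23.44
  Stage 3: F_3 = 10^(4.37/10) = 2.735, G_3 = 10^(−4.06/10) = 0.3926
Friis cascade:
  F = 1.374 + (1.306 − 1)/0.7278 + (2.735 − 1)/17.06 = 1.896
NF = 10 log₁₀(1.896) = 2.78 dB

2.78 dB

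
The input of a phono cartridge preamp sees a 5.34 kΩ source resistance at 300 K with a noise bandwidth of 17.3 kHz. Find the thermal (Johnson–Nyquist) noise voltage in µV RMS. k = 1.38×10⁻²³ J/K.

1.24 µV

V_n = √(4kTRB)
4kTRB = 4 × 1.38×10⁻²³ × 300 × 5.34×10³ × 1.73×10⁴ = 1.53×10⁻¹² V²
V_n = √(1.53×10⁻¹²) = 1.24×10⁻⁶ V = 1.24 µV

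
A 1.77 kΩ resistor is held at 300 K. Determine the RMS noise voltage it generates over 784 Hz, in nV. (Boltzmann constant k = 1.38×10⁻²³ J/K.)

152 nV

V_n = √(4kTRB)
4kTRB = 4 × 1.38×10⁻²³ × 300 × 1.77×10³ × 7.84×10² = 2.30×10⁻¹⁴ V²
V_n = √(2.30×10⁻¹⁴) = 1.52×10⁻⁷ V = 152 nV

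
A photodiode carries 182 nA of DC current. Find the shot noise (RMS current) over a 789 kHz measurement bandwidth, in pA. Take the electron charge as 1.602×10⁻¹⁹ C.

I_n = √(2qI·B)
2qI·B = 2 × 1.602×10⁻¹⁹ × 1.82×10⁻⁷ × 7.89×10⁵ = 4.60×10⁻²⁰ A²
I_n = √(4.60×10⁻²⁰) = 2.14×10⁻¹⁰ A = 214 pA

214 pA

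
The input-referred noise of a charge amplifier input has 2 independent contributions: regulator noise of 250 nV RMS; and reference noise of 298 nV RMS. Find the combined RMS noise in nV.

389 nV

Uncorrelated sources add in power (mean-square): V_tot = √(ΣV_i²)
V_tot = √[(2.50×10⁻⁷)² + (2.98×10⁻⁷)²] = 3.89×10⁻⁷ V = 389 nV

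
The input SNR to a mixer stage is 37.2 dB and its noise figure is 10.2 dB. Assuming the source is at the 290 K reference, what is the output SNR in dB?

By definition F = SNR_in/SNR_out, so in dB: SNR_out = SNR_in − NF
SNR_out = 37.2 − 10.2 = 27.0 dB

27.0 dB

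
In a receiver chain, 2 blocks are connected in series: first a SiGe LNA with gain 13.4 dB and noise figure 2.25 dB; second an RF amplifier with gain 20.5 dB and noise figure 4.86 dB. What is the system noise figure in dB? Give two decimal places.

Convert to linear (a loss of L dB is a gain of −L dB): F_i = 10^(NF_i/10), G_i = 10^(G_i,dB/10)
  Stage 1: F_1 = 10^(2.25/10) = 1.679, G_1 = 10^(13.4/10) = 21.88
  Stage 2: F_2 = 10^(4.86/10) = 3.062, G_2 = 10^(20.5/10) = 112.2
Friis cascade:
  F = 1.679 + (3.062 − 1)/21.88 = 1.773
NF = 10 log₁₀(1.773) = 2.49 dB

2.49 dB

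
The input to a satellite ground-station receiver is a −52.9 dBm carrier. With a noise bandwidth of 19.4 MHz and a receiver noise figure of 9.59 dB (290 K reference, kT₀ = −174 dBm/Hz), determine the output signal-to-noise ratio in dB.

Noise floor: N = −174 + 10 log₁₀(B) + NF
10 log₁₀(1.94×10⁷) = 72.88 dB
N = −174 + 72.88 + 9.59 = −91.53 dBm
SNR = P_sig − N = −52.9 − (−91.53) = 38.63 dB → 38.6 dB

38.6 dB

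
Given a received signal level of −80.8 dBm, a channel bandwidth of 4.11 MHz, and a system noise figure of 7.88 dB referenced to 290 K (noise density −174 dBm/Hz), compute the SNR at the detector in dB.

Noise floor: N = −174 + 10 log₁₀(B) + NF
10 log₁₀(4.11×10⁶) = 66.14 dB
N = −174 + 66.14 + 7.88 = −99.98 dBm
SNR = P_sig − N = −80.8 − (−99.98) = 19.18 dB → 19.2 dB

19.2 dB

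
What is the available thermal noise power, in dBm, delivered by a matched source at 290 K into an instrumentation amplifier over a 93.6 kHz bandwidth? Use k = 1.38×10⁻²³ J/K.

−124.3 dBm

P_n = kTB = 1.38×10⁻²³ × 290 × 9.36×10⁴ = 3.75×10⁻¹⁶ W
In dBm: 10 log₁₀(3.75×10⁻¹⁶ / 10⁻³) = −124.3 dBm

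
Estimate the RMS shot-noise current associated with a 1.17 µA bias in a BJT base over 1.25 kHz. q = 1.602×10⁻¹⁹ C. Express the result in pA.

21.6 pA

I_n = √(2qI·B)
2qI·B = 2 × 1.602×10⁻¹⁹ × 1.17×10⁻⁶ × 1.25×10³ = 4.69×10⁻²² A²
I_n = √(4.69×10⁻²²) = 2.16×10⁻¹¹ A = 21.6 pA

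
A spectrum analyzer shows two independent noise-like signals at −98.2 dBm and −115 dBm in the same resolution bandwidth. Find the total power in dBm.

−98.1 dBm

Convert to linear, add, convert back:
P₁ = 1.51×10⁻¹³ W, P₂ = 3.16×10⁻¹⁵ W
P_tot = 1.55×10⁻¹³ W → 10 log₁₀(P_tot / 10⁻³) = −98.1 dBm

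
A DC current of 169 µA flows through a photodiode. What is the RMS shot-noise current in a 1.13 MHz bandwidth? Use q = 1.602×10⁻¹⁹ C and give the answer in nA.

I_n = √(2qI·B)
2qI·B = 2 × 1.602×10⁻¹⁹ × 1.69×10⁻⁴ × 1.13×10⁶ = 6.12×10⁻¹⁷ A²
I_n = √(6.12×10⁻¹⁷) = 7.82×10⁻⁹ A = 7.82 nA

7.82 nA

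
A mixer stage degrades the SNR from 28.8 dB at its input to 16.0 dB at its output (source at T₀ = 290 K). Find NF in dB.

12.8 dB

NF (dB) = SNR_in(dB) − SNR_out(dB) when the source is at T₀
NF = 28.8 − 16.0 = 12.8 dB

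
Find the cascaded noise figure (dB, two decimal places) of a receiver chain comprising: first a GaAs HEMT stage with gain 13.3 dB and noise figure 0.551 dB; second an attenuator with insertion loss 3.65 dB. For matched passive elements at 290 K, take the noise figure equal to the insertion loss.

Convert to linear (a loss of L dB is a gain of −L dB): F_i = 10^(NF_i/10), G_i = 10^(G_i,dB/10)
  Stage 1: F_1 = 10^(0.551/10) = 1.135, G_1 = 10^(13.3/10) = 21.38
  Stage 2: F_2 = 10^(3.65/10) = 2.317, G_2 = 10^(−3.65/10) = 0.4315
Friis cascade:
  F = 1.135 + (2.317 − 1)/21.38 = 1.197
NF = 10 log₁₀(1.197) = 0.78 dB

0.78 dB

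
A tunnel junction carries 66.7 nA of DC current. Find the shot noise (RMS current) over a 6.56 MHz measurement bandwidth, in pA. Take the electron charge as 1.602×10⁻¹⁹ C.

374 pA

I_n = √(2qI·B)
2qI·B = 2 × 1.602×10⁻¹⁹ × 6.67×10⁻⁸ × 6.56×10⁶ = 1.40×10⁻¹⁹ A²
I_n = √(1.40×10⁻¹⁹) = 3.74×10⁻¹⁰ A = 374 pA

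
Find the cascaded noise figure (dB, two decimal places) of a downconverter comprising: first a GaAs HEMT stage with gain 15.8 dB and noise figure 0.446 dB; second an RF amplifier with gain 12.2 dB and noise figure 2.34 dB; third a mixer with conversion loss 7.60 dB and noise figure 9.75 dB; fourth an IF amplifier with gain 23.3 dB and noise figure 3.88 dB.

0.62 dB

Convert to linear (a loss of L dB is a gain of −L dB): F_i = 10^(NF_i/10), G_i = 10^(G_i,dB/10)
  Stage 1: F_1 = 10^(0.446/10) = 1.108, G_1 = 10^(15.8/10) = 38.02
  Stage 2: F_2 = 10^(2.34/10) = 1.714, G_2 = 10^(12.2/10) = 16.60
  Stage 3: F_3 = 10^(9.75/10) = 9.441, G_3 = 10^(−7.60/10) = 0.1738
  Stage 4: F_4 = 10^(3.88/10) = 2.443, G_4 = 10^(23.3/10) = 213.8
Friis cascade:
  F = 1.108 + (1.714 − 1)/38.02 + (9.441 − 1)/631.0 + (2.443 − 1)/109.6 = 1.153
NF = 10 log₁₀(1.153) = 0.62 dB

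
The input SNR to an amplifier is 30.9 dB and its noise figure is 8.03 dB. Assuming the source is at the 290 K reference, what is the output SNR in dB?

22.87 dB

By definition F = SNR_in/SNR_out, so in dB: SNR_out = SNR_in − NF
SNR_out = 30.9 − 8.03 = 22.87 dB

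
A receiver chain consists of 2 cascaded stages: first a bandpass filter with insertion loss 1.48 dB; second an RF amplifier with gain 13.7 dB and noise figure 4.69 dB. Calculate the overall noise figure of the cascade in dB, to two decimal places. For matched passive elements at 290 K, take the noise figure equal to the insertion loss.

6.17 dB

Convert to linear (a loss of L dB is a gain of −L dB): F_i = 10^(NF_i/10), G_i = 10^(G_i,dB/10)
  Stage 1: F_1 = 10^(1.48/10) = 1.406, G_1 = 10^(−1.48/10) = 0.7112
  Stage 2: F_2 = 10^(4.69/10) = 2.944, G_2 = 10^(13.7/10) = 23.44
Friis cascade:
  F = 1.406 + (2.944 − 1)/0.7112 = 4.140
NF = 10 log₁₀(4.140) = 6.17 dB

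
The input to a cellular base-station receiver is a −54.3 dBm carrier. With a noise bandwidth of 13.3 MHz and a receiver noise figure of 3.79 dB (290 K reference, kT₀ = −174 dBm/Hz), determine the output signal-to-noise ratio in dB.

Noise floor: N = −174 + 10 log₁₀(B) + NF
10 log₁₀(1.33×10⁷) = 71.24 dB
N = −174 + 71.24 + 3.79 = −98.97 dBm
SNR = P_sig − N = −54.3 − (−98.97) = 44.67 dB → 44.7 dB

44.7 dB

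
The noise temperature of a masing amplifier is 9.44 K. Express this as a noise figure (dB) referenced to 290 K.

F = 1 + T_e/T₀ = 1 + 9.44/290 = 1.03255
NF = 10 log₁₀(1.03255) = 0.139 dB

0.139 dB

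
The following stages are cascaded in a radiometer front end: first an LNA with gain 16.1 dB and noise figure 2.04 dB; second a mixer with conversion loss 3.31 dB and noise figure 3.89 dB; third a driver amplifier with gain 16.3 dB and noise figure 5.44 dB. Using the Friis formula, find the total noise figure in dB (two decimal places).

2.47 dB

Convert to linear (a loss of L dB is a gain of −L dB): F_i = 10^(NF_i/10), G_i = 10^(G_i,dB/10)
  Stage 1: F_1 = 10^(2.04/10) = 1.600, G_1 = 10^(16.1/10) = 40.74
  Stage 2: F_2 = 10^(3.89/10) = 2.449, G_2 = 10^(−3.31/10) = 0.4667
  Stage 3: F_3 = 10^(5.44/10) = 3.499, G_3 = 10^(16.3/10) = 42.66
Friis cascade:
  F = 1.600 + (2.449 − 1)/40.74 + (3.499 − 1)/19.01 = 1.767
NF = 10 log₁₀(1.767) = 2.47 dB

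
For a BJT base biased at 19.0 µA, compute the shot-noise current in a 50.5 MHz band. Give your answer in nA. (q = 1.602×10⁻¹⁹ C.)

17.5 nA

I_n = √(2qI·B)
2qI·B = 2 × 1.602×10⁻¹⁹ × 1.90×10⁻⁵ × 5.05×10⁷ = 3.07×10⁻¹⁶ A²
I_n = √(3.07×10⁻¹⁶) = 1.75×10⁻⁸ A = 17.5 nA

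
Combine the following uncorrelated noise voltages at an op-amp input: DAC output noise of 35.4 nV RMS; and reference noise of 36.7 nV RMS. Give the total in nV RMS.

Uncorrelated sources add in power (mean-square): V_tot = √(ΣV_i²)
V_tot = √[(3.54×10⁻⁸)² + (3.67×10⁻⁸)²] = 5.10×10⁻⁸ V = 51.0 nV

51.0 nV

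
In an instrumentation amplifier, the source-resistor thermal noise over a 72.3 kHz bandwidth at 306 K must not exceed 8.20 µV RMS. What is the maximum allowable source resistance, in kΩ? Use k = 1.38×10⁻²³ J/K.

Johnson–Nyquist: V_n = √(4kTRB) ⇒ R = V_n² / (4kTB)
4kTB = 4 × 1.38×10⁻²³ × 306 × 7.23×10⁴ = 1.22×10⁻¹⁵
R = (8.20×10⁻⁶)² / 1.22×10⁻¹⁵ = 5.51×10⁴ Ω = 55.1 kΩ

55.1 kΩ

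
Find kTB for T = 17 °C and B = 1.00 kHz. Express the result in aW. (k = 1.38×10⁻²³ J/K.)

T = 17 °C + 273.15 = 290.15 K
P_n = kTB = 1.38×10⁻²³ × 290.15 × 1.00×10³ = 4.00×10⁻¹⁸ W = 4.00 aW

4.00 aW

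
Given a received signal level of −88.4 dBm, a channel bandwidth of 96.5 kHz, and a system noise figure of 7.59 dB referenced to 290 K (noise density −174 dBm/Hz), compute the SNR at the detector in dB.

28.2 dB

Noise floor: N = −174 + 10 log₁₀(B) + NF
10 log₁₀(9.65×10⁴) = 49.85 dB
N = −174 + 49.85 + 7.59 = −116.56 dBm
SNR = P_sig − N = −88.4 − (−116.56) = 28.16 dB → 28.2 dB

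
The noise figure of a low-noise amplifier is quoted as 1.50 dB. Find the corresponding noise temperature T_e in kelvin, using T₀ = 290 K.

120 K

F = 10^(1.50/10) = 1.41254
T_e = (F − 1)·T₀ = (1.41254 − 1) × 290 = 120 K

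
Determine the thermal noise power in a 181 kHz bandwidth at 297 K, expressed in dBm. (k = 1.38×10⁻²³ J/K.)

−121.3 dBm

P_n = kTB = 1.38×10⁻²³ × 297 × 1.81×10⁵ = 7.42×10⁻¹⁶ W
In dBm: 10 log₁₀(7.42×10⁻¹⁶ / 10⁻³) = −121.3 dBm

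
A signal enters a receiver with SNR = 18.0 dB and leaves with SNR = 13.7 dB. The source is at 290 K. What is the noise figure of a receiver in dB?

4.3 dB

NF (dB) = SNR_in(dB) − SNR_out(dB) when the source is at T₀
NF = 18.0 − 13.7 = 4.3 dB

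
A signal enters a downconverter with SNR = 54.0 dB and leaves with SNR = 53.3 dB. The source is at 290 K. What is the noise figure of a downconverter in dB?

0.7 dB

NF (dB) = SNR_in(dB) − SNR_out(dB) when the source is at T₀
NF = 54.0 − 53.3 = 0.7 dB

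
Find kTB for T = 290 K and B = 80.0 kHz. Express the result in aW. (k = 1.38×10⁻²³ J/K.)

P_n = kTB = 1.38×10⁻²³ × 290 × 8.00×10⁴ = 3.20×10⁻¹⁶ W = 320 aW

320 aW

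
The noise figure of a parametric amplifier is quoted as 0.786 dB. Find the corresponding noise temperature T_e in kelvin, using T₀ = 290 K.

57.5 K

F = 10^(0.786/10) = 1.1984
T_e = (F − 1)·T₀ = (1.1984 − 1) × 290 = 57.5 K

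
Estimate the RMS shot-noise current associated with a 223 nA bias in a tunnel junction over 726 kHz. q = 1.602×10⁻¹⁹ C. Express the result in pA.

228 pA

I_n = √(2qI·B)
2qI·B = 2 × 1.602×10⁻¹⁹ × 2.23×10⁻⁷ × 7.26×10⁵ = 5.19×10⁻²⁰ A²
I_n = √(5.19×10⁻²⁰) = 2.28×10⁻¹⁰ A = 228 pA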